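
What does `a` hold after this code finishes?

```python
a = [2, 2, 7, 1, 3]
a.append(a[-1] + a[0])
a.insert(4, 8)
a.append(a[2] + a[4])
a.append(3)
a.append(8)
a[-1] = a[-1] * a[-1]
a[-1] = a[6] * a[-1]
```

[2, 2, 7, 1, 8, 3, 5, 15, 3, 320]

append a[-1]+a[0] = 3+2 = 5 → [2, 2, 7, 1, 3, 5]
insert 8 at 4 → [2, 2, 7, 1, 8, 3, 5]
append a[2]+a[4] = 7+8 = 15 → [2, 2, 7, 1, 8, 3, 5, 15]
append 3 → [2, 2, 7, 1, 8, 3, 5, 15, 3]
append 8 → [2, 2, 7, 1, 8, 3, 5, 15, 3, 8]
a[-1] = a[-1]*a[-1] = 8*8 = 64 → [2, 2, 7, 1, 8, 3, 5, 15, 3, 64]
a[-1] = a[6]*a[-1] = 5*64 = 320 → [2, 2, 7, 1, 8, 3, 5, 15, 3, 320]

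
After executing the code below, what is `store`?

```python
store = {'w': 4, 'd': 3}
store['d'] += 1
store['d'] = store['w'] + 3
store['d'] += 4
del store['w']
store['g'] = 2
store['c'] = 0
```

store['d'] = 3+1 = 4 → {'w': 4, 'd': 4}
store['d'] = store['w']+3 = 7 → {'w': 4, 'd': 7}
store['d'] = 7+4 = 11 → {'w': 4, 'd': 11}
del 'w' → {'d': 11}
store['g'] = 2 → {'d': 11, 'g': 2}
store['c'] = 0 → {'d': 11, 'g': 2, 'c': 0}

{'d': 11, 'g': 2, 'c': 0}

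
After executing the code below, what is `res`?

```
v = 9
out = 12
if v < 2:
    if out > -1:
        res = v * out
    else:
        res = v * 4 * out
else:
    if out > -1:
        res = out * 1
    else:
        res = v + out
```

12

v=9, out=12
v < 2 is False; out > -1 is True
→ res = out * 1 = 12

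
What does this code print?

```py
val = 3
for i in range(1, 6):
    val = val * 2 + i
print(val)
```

153

i=1: val = 3*2+1 = 7
i=2: val = 7*2+2 = 16
i=3: val = 16*2+3 = 35
i=4: val = 35*2+4 = 74
i=5: val = 74*2+5 = 153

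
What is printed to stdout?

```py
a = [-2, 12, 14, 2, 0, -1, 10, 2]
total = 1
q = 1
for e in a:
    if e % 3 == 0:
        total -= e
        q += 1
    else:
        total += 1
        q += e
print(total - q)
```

e=-2: not %3==0, total = 1+1 = 2; q=-1
e=12: %3==0, total = 2-12 = -10; q=0
e=14: not %3==0, total = (-10)+1 = -9; q=14
e=2: not %3==0, total = (-9)+1 = -8; q=16
e=0: %3==0, total = (-8)-0 = -8; q=17
e=-1: not %3==0, total = (-8)+1 = -7; q=16
e=10: not %3==0, total = (-7)+1 = -6; q=26
e=2: not %3==0, total = (-6)+1 = -5; q=28
total-q = (-5)-28 = -33

-33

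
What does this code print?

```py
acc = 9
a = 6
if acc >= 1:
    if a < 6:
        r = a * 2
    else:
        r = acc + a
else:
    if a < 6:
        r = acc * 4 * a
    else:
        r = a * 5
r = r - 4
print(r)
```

11

acc=9, a=6
acc >= 1 is True; a < 6 is False
→ r = acc + a = 15
r = 15-4 = 11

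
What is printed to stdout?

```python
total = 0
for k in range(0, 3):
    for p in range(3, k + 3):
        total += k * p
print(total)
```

17

k=1,p=3: total = 0+3 = 3
k=2,p=3: total = 3+6 = 9
k=2,p=4: total = 9+8 = 17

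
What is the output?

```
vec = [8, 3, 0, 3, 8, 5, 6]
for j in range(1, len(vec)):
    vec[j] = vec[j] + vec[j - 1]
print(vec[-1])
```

33

j=1: vec[1] = 3+8 = 11 → [8, 11, 0, 3, 8, 5, 6]
j=2: vec[2] = 0+11 = 11 → [8, 11, 11, 3, 8, 5, 6]
j=3: vec[3] = 3+11 = 14 → [8, 11, 11, 14, 8, 5, 6]
j=4: vec[4] = 8+14 = 22 → [8, 11, 11, 14, 22, 5, 6]
j=5: vec[5] = 5+22 = 27 → [8, 11, 11, 14, 22, 27, 6]
j=6: vec[6] = 6+27 = 33 → [8, 11, 11, 14, 22, 27, 33]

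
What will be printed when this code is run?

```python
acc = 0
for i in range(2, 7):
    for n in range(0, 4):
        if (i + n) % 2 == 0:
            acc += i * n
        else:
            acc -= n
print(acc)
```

40

i=2,n=0: even sum, acc = 0+0 = 0
i=2,n=1: odd sum, acc = 0-1 = -1
i=2,n=2: even sum, acc = (-1)+4 = 3
i=2,n=3: odd sum, acc = 3-3 = 0
i=3,n=0: odd sum, acc = 0-0 = 0
i=3,n=1: even sum, acc = 0+3 = 3
i=3,n=2: odd sum, acc = 3-2 = 1
i=3,n=3: even sum, acc = 1+9 = 10
i=4,n=0: even sum, acc = 10+0 = 10
i=4,n=1: odd sum, acc = 10-1 = 9
i=4,n=2: even sum, acc = 9+8 = 17
i=4,n=3: odd sum, acc = 17-3 = 14
i=5,n=0: odd sum, acc = 14-0 = 14
i=5,n=1: even sum, acc = 14+5 = 19
i=5,n=2: odd sum, acc = 19-2 = 17
i=5,n=3: even sum, acc = 17+15 = 32
i=6,n=0: even sum, acc = 32+0 = 32
i=6,n=1: odd sum, acc = 32-1 = 31
i=6,n=2: even sum, acc = 31+12 = 43
i=6,n=3: odd sum, acc = 43-3 = 40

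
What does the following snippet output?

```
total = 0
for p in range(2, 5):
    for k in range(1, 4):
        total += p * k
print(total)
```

54

p=2,k=1: total = 0+2 = 2
p=2,k=2: total = 2+4 = 6
p=2,k=3: total = 6+6 = 12
p=3,k=1: total = 12+3 = 15
p=3,k=2: total = 15+6 = 21
p=3,k=3: total = 21+9 = 30
p=4,k=1: total = 30+4 = 34
p=4,k=2: total = 34+8 = 42
p=4,k=3: total = 42+12 = 54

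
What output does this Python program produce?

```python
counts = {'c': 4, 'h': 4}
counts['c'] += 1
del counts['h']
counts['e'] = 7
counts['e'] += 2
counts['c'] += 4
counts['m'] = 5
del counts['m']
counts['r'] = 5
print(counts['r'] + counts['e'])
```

14

counts['c'] = 4+1 = 5 → {'c': 5, 'h': 4}
del 'h' → {'c': 5}
counts['e'] = 7 → {'c': 5, 'e': 7}
counts['e'] = 7+2 = 9 → {'c': 5, 'e': 9}
counts['c'] = 5+4 = 9 → {'c': 9, 'e': 9}
counts['m'] = 5 → {'c': 9, 'e': 9, 'm': 5}
del 'm' → {'c': 9, 'e': 9}
counts['r'] = 5 → {'c': 9, 'e': 9, 'r': 5}
counts['r']+counts['e'] = 5+9 = 14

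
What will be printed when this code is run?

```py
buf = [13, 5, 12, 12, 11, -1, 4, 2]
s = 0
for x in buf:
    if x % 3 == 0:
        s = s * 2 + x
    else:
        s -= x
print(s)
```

-52

x=13: not %3==0, s = 0-13 = -13
x=5: not %3==0, s = (-13)-5 = -18
x=12: %3==0, s = (-18)*2+12 = -24
x=12: %3==0, s = (-24)*2+12 = -36
x=11: not %3==0, s = (-36)-11 = -47
x=-1: not %3==0, s = (-47)-(-1) = -46
x=4: not %3==0, s = (-46)-4 = -50
x=2: not %3==0, s = (-50)-2 = -52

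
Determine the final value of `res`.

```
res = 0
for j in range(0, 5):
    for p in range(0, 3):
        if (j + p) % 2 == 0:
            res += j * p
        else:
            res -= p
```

9

j=0,p=0: even sum, res = 0+0 = 0
j=0,p=1: odd sum, res = 0-1 = -1
j=0,p=2: even sum, res = (-1)+0 = -1
j=1,p=0: odd sum, res = (-1)-0 = -1
j=1,p=1: even sum, res = (-1)+1 = 0
j=1,p=2: odd sum, res = 0-2 = -2
j=2,p=0: even sum, res = (-2)+0 = -2
j=2,p=1: odd sum, res = (-2)-1 = -3
j=2,p=2: even sum, res = (-3)+4 = 1
j=3,p=0: odd sum, res = 1-0 = 1
j=3,p=1: even sum, res = 1+3 = 4
j=3,p=2: odd sum, res = 4-2 = 2
j=4,p=0: even sum, res = 2+0 = 2
j=4,p=1: odd sum, res = 2-1 = 1
j=4,p=2: even sum, res = 1+8 = 9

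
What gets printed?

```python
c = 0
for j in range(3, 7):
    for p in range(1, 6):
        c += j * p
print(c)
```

270

j=3,p=1: c = 0+3 = 3
j=3,p=2: c = 3+6 = 9
j=3,p=3: c = 9+9 = 18
j=3,p=4: c = 18+12 = 30
j=3,p=5: c = 30+15 = 45
j=4,p=1: c = 45+4 = 49
j=4,p=2: c = 49+8 = 57
j=4,p=3: c = 57+12 = 69
j=4,p=4: c = 69+16 = 85
j=4,p=5: c = 85+20 = 105
j=5,p=1: c = 105+5 = 110
j=5,p=2: c = 110+10 = 120
j=5,p=3: c = 120+15 = 135
j=5,p=4: c = 135+20 = 155
j=5,p=5: c = 155+25 = 180
j=6,p=1: c = 180+6 = 186
j=6,p=2: c = 186+12 = 198
j=6,p=3: c = 198+18 = 216
j=6,p=4: c = 216+24 = 240
j=6,p=5: c = 240+30 = 270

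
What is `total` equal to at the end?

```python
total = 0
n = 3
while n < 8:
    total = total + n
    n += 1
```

25

n=3: total = 0+3 = 3
n=4: total = 3+4 = 7
n=5: total = 7+5 = 12
n=6: total = 12+6 = 18
n=7: total = 18+7 = 25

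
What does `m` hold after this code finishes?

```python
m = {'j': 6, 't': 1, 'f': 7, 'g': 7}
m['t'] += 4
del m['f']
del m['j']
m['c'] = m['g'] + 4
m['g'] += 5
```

m['t'] = 1+4 = 5 → {'j': 6, 't': 5, 'f': 7, 'g': 7}
del 'f' → {'j': 6, 't': 5, 'g': 7}
del 'j' → {'t': 5, 'g': 7}
m['c'] = m['g']+4 = 11 → {'t': 5, 'g': 7, 'c': 11}
m['g'] = 7+5 = 12 → {'t': 5, 'g': 12, 'c': 11}

{'t': 5, 'g': 12, 'c': 11}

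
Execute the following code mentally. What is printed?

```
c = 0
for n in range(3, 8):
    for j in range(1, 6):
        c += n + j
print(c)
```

200

n=3,j=1: c = 0+4 = 4
n=3,j=2: c = 4+5 = 9
n=3,j=3: c = 9+6 = 15
n=3,j=4: c = 15+7 = 22
n=3,j=5: c = 22+8 = 30
n=4,j=1: c = 30+5 = 35
n=4,j=2: c = 35+6 = 41
n=4,j=3: c = 41+7 = 48
n=4,j=4: c = 48+8 = 56
n=4,j=5: c = 56+9 = 65
n=5,j=1: c = 65+6 = 71
n=5,j=2: c = 71+7 = 78
n=5,j=3: c = 78+8 = 86
n=5,j=4: c = 86+9 = 95
n=5,j=5: c = 95+10 = 105
n=6,j=1: c = 105+7 = 112
n=6,j=2: c = 112+8 = 120
n=6,j=3: c = 120+9 = 129
n=6,j=4: c = 129+10 = 139
n=6,j=5: c = 139+11 = 150
n=7,j=1: c = 150+8 = 158
n=7,j=2: c = 158+9 = 167
n=7,j=3: c = 167+10 = 177
n=7,j=4: c = 177+11 = 188
n=7,j=5: c = 188+12 = 200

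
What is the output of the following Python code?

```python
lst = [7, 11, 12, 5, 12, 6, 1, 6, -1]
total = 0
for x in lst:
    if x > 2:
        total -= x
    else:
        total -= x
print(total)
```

-59

x=7: >2, total = 0-7 = -7
x=11: >2, total = (-7)-11 = -18
x=12: >2, total = (-18)-12 = -30
x=5: >2, total = (-30)-5 = -35
x=12: >2, total = (-35)-12 = -47
x=6: >2, total = (-47)-6 = -53
x=1: not >2, total = (-53)-1 = -54
x=6: >2, total = (-54)-6 = -60
x=-1: not >2, total = (-60)-(-1) = -59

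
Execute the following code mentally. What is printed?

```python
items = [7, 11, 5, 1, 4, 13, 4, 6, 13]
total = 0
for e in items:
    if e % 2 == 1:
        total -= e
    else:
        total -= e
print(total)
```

-64

e=7: odd, total = 0-7 = -7
e=11: odd, total = (-7)-11 = -18
e=5: odd, total = (-18)-5 = -23
e=1: odd, total = (-23)-1 = -24
e=4: not odd, total = (-24)-4 = -28
e=13: odd, total = (-28)-13 = -41
e=4: not odd, total = (-41)-4 = -45
e=6: not odd, total = (-45)-6 = -51
e=13: odd, total = (-51)-13 = -64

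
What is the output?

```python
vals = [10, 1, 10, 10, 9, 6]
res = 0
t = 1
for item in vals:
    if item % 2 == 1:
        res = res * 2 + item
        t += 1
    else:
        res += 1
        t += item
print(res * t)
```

item=10: not odd, res = 0+1 = 1; t=11
item=1: odd, res = 1*2+1 = 3; t=12
item=10: not odd, res = 3+1 = 4; t=22
item=10: not odd, res = 4+1 = 5; t=32
item=9: odd, res = 5*2+9 = 19; t=33
item=6: not odd, res = 19+1 = 20; t=39
res*t = 20*39 = 780

780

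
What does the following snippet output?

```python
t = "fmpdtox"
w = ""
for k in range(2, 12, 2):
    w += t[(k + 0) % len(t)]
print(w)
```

ptxmd

k=2: add t[2]='p' → 'p'
k=4: add t[4]='t' → 'pt'
k=6: add t[6]='x' → 'ptx'
k=8: add t[1]='m' → 'ptxm'
k=10: add t[3]='d' → 'ptxmd'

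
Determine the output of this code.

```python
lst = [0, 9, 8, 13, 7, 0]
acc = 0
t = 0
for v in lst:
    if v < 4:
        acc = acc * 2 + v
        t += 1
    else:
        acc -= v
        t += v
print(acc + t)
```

v=0: <4, acc = 0*2+0 = 0; t=1
v=9: not <4, acc = 0-9 = -9; t=10
v=8: not <4, acc = (-9)-8 = -17; t=18
v=13: not <4, acc = (-17)-13 = -30; t=31
v=7: not <4, acc = (-30)-7 = -37; t=38
v=0: <4, acc = (-37)*2+0 = -74; t=39
acc+t = (-74)+39 = -35

-35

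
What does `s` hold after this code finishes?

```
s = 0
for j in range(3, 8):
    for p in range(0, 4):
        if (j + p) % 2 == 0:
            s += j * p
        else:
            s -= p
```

66

j=3,p=0: odd sum, s = 0-0 = 0
j=3,p=1: even sum, s = 0+3 = 3
j=3,p=2: odd sum, s = 3-2 = 1
j=3,p=3: even sum, s = 1+9 = 10
j=4,p=0: even sum, s = 10+0 = 10
j=4,p=1: odd sum, s = 10-1 = 9
j=4,p=2: even sum, s = 9+8 = 17
j=4,p=3: odd sum, s = 17-3 = 14
j=5,p=0: odd sum, s = 14-0 = 14
j=5,p=1: even sum, s = 14+5 = 19
j=5,p=2: odd sum, s = 19-2 = 17
j=5,p=3: even sum, s = 17+15 = 32
j=6,p=0: even sum, s = 32+0 = 32
j=6,p=1: odd sum, s = 32-1 = 31
j=6,p=2: even sum, s = 31+12 = 43
j=6,p=3: odd sum, s = 43-3 = 40
j=7,p=0: odd sum, s = 40-0 = 40
j=7,p=1: even sum, s = 40+7 = 47
j=7,p=2: odd sum, s = 47-2 = 45
j=7,p=3: even sum, s = 45+21 = 66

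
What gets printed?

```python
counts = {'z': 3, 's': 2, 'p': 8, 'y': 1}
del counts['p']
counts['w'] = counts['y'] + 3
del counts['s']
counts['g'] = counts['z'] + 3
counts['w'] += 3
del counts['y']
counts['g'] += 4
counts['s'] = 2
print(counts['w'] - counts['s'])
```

5

del 'p' → {'z': 3, 's': 2, 'y': 1}
counts['w'] = counts['y']+3 = 4 → {'z': 3, 's': 2, 'y': 1, 'w': 4}
del 's' → {'z': 3, 'y': 1, 'w': 4}
counts['g'] = counts['z']+3 = 6 → {'z': 3, 'y': 1, 'w': 4, 'g': 6}
counts['w'] = 4+3 = 7 → {'z': 3, 'y': 1, 'w': 7, 'g': 6}
del 'y' → {'z': 3, 'w': 7, 'g': 6}
counts['g'] = 6+4 = 10 → {'z': 3, 'w': 7, 'g': 10}
counts['s'] = 2 → {'z': 3, 'w': 7, 'g': 10, 's': 2}
counts['w']-counts['s'] = 7-2 = 5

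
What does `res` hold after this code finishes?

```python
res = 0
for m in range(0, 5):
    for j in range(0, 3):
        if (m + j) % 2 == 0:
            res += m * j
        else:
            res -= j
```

9

m=0,j=0: even sum, res = 0+0 = 0
m=0,j=1: odd sum, res = 0-1 = -1
m=0,j=2: even sum, res = (-1)+0 = -1
m=1,j=0: odd sum, res = (-1)-0 = -1
m=1,j=1: even sum, res = (-1)+1 = 0
m=1,j=2: odd sum, res = 0-2 = -2
m=2,j=0: even sum, res = (-2)+0 = -2
m=2,j=1: odd sum, res = (-2)-1 = -3
m=2,j=2: even sum, res = (-3)+4 = 1
m=3,j=0: odd sum, res = 1-0 = 1
m=3,j=1: even sum, res = 1+3 = 4
m=3,j=2: odd sum, res = 4-2 = 2
m=4,j=0: even sum, res = 2+0 = 2
m=4,j=1: odd sum, res = 2-1 = 1
m=4,j=2: even sum, res = 1+8 = 9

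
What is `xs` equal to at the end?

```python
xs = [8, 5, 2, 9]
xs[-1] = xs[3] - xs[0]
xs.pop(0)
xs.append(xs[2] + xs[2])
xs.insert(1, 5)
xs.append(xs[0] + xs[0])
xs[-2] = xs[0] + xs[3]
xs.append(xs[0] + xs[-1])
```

xs[-1] = xs[3]-xs[0] = 9-8 = 1 → [8, 5, 2, 1]
pop(0) removes 8 → [5, 2, 1]
append xs[2]+xs[2] = 1+1 = 2 → [5, 2, 1, 2]
insert 5 at 1 → [5, 5, 2, 1, 2]
append xs[0]+xs[0] = 5+5 = 10 → [5, 5, 2, 1, 2, 10]
xs[-2] = xs[0]+xs[3] = 5+1 = 6 → [5, 5, 2, 1, 6, 10]
append xs[0]+xs[-1] = 5+10 = 15 → [5, 5, 2, 1, 6, 10, 15]

[5, 5, 2, 1, 6, 10, 15]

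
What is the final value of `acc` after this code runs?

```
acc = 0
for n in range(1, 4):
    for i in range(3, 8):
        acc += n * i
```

n=1,i=3: acc = 0+3 = 3
n=1,i=4: acc = 3+4 = 7
n=1,i=5: acc = 7+5 = 12
n=1,i=6: acc = 12+6 = 18
n=1,i=7: acc = 18+7 = 25
n=2,i=3: acc = 25+6 = 31
n=2,i=4: acc = 31+8 = 39
n=2,i=5: acc = 39+10 = 49
n=2,i=6: acc = 49+12 = 61
n=2,i=7: acc = 61+14 = 75
n=3,i=3: acc = 75+9 = 84
n=3,i=4: acc = 84+12 = 96
n=3,i=5: acc = 96+15 = 111
n=3,i=6: acc = 111+18 = 129
n=3,i=7: acc = 129+21 = 150

150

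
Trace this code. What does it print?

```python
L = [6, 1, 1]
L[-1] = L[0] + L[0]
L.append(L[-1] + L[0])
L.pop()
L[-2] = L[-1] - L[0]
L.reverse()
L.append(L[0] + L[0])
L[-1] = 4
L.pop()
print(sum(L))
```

24

L[-1] = L[0]+L[0] = 6+6 = 12 → [6, 1, 12]
append L[-1]+L[0] = 12+6 = 18 → [6, 1, 12, 18]
pop() removes 18 → [6, 1, 12]
L[-2] = L[-1]-L[0] = 12-6 = 6 → [6, 6, 12]
reverse → [12, 6, 6]
append L[0]+L[0] = 12+12 = 24 → [12, 6, 6, 24]
L[-1] = 4 → [12, 6, 6, 4]
pop() removes 4 → [12, 6, 6]
sum = 24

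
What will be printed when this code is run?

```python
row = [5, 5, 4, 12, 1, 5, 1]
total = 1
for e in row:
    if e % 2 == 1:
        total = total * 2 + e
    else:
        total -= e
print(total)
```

e=5: odd, total = 1*2+5 = 7
e=5: odd, total = 7*2+5 = 19
e=4: not odd, total = 19-4 = 15
e=12: not odd, total = 15-12 = 3
e=1: odd, total = 3*2+1 = 7
e=5: odd, total = 7*2+5 = 19
e=1: odd, total = 19*2+1 = 39

39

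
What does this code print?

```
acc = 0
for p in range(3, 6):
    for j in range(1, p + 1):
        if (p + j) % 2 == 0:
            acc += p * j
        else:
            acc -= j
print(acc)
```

69

p=3,j=1: even sum, acc = 0+3 = 3
p=3,j=2: odd sum, acc = 3-2 = 1
p=3,j=3: even sum, acc = 1+9 = 10
p=4,j=1: odd sum, acc = 10-1 = 9
p=4,j=2: even sum, acc = 9+8 = 17
p=4,j=3: odd sum, acc = 17-3 = 14
p=4,j=4: even sum, acc = 14+16 = 30
p=5,j=1: even sum, acc = 30+5 = 35
p=5,j=2: odd sum, acc = 35-2 = 33
p=5,j=3: even sum, acc = 33+15 = 48
p=5,j=4: odd sum, acc = 48-4 = 44
p=5,j=5: even sum, acc = 44+25 = 69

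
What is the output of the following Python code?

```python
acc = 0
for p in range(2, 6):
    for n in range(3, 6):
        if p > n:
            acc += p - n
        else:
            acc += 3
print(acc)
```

p=2,n=3: not 2>3, acc = 0+3 = 3
p=2,n=4: not 2>4, acc = 3+3 = 6
p=2,n=5: not 2>5, acc = 6+3 = 9
p=3,n=3: not 3>3, acc = 9+3 = 12
p=3,n=4: not 3>4, acc = 12+3 = 15
p=3,n=5: not 3>5, acc = 15+3 = 18
p=4,n=3: 4>3, acc = 18+1 = 19
p=4,n=4: not 4>4, acc = 19+3 = 22
p=4,n=5: not 4>5, acc = 22+3 = 25
p=5,n=3: 5>3, acc = 25+2 = 27
p=5,n=4: 5>4, acc = 27+1 = 28
p=5,n=5: not 5>5, acc = 28+3 = 31

31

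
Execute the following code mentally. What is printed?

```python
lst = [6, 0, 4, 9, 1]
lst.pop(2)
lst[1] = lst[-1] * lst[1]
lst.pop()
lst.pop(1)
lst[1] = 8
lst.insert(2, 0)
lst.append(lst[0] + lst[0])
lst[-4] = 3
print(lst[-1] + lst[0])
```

pop(2) removes 4 → [6, 0, 9, 1]
lst[1] = lst[-1]*lst[1] = 1*0 = 0 → [6, 0, 9, 1]
pop() removes 1 → [6, 0, 9]
pop(1) removes 0 → [6, 9]
lst[1] = 8 → [6, 8]
insert 0 at 2 → [6, 8, 0]
append lst[0]+lst[0] = 6+6 = 12 → [6, 8, 0, 12]
lst[-4] = 3 → [3, 8, 0, 12]
lst[-1]+lst[0] = 12+3 = 15

15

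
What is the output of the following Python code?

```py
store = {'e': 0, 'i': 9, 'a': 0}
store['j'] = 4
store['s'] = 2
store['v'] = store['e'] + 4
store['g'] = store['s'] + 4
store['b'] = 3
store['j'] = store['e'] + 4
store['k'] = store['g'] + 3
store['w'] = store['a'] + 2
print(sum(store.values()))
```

39

store['j'] = 4 → {'e': 0, 'i': 9, 'a': 0, 'j': 4}
store['s'] = 2 → {'e': 0, 'i': 9, 'a': 0, 'j': 4, 's': 2}
store['v'] = store['e']+4 = 4 → {'e': 0, 'i': 9, 'a': 0, 'j': 4, 's': 2, 'v': 4}
store['g'] = store['s']+4 = 6 → {'e': 0, 'i': 9, 'a': 0, 'j': 4, 's': 2, 'v': 4, 'g': 6}
store['b'] = 3 → {'e': 0, 'i': 9, 'a': 0, 'j': 4, 's': 2, 'v': 4, 'g': 6, 'b': 3}
store['j'] = store['e']+4 = 4 → {'e': 0, 'i': 9, 'a': 0, 'j': 4, 's': 2, 'v': 4, 'g': 6, 'b': 3}
store['k'] = store['g']+3 = 9 → {'e': 0, 'i': 9, 'a': 0, 'j': 4, 's': 2, 'v': 4, 'g': 6, 'b': 3, 'k': 9}
store['w'] = store['a']+2 = 2 → {'e': 0, 'i': 9, 'a': 0, 'j': 4, 's': 2, 'v': 4, 'g': 6, 'b': 3, 'k': 9, 'w': 2}
sum of values = 39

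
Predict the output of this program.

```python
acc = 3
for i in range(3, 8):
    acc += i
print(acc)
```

i=3: acc = 3+3 = 6
i=4: acc = 6+4 = 10
i=5: acc = 10+5 = 15
i=6: acc = 15+6 = 21
i=7: acc = 21+7 = 28

28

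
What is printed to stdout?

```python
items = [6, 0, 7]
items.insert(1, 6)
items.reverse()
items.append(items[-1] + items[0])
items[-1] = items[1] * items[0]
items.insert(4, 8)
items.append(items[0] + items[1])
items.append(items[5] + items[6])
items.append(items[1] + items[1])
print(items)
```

[7, 0, 6, 6, 8, 0, 7, 7, 0]

insert 6 at 1 → [6, 6, 0, 7]
reverse → [7, 0, 6, 6]
append items[-1]+items[0] = 6+7 = 13 → [7, 0, 6, 6, 13]
items[-1] = items[1]*items[0] = 0*7 = 0 → [7, 0, 6, 6, 0]
insert 8 at 4 → [7, 0, 6, 6, 8, 0]
append items[0]+items[1] = 7+0 = 7 → [7, 0, 6, 6, 8, 0, 7]
append items[5]+items[6] = 0+7 = 7 → [7, 0, 6, 6, 8, 0, 7, 7]
append items[1]+items[1] = 0+0 = 0 → [7, 0, 6, 6, 8, 0, 7, 7, 0]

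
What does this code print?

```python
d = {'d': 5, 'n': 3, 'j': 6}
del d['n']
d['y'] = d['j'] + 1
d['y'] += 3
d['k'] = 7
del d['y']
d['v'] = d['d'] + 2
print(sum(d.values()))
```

del 'n' → {'d': 5, 'j': 6}
d['y'] = d['j']+1 = 7 → {'d': 5, 'j': 6, 'y': 7}
d['y'] = 7+3 = 10 → {'d': 5, 'j': 6, 'y': 10}
d['k'] = 7 → {'d': 5, 'j': 6, 'y': 10, 'k': 7}
del 'y' → {'d': 5, 'j': 6, 'k': 7}
d['v'] = d['d']+2 = 7 → {'d': 5, 'j': 6, 'k': 7, 'v': 7}
sum of values = 25

25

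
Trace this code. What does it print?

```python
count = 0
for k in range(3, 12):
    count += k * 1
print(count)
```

63

k=3: count = 0+3*1 = 3
k=4: count = 3+4*1 = 7
k=5: count = 7+5*1 = 12
k=6: count = 12+6*1 = 18
k=7: count = 18+7*1 = 25
k=8: count = 25+8*1 = 33
k=9: count = 33+9*1 = 42
k=10: count = 42+10*1 = 52
k=11: count = 52+11*1 = 63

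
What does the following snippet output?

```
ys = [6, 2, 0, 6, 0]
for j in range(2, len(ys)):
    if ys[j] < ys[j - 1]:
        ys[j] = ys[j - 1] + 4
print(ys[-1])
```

10

j=2: 0<2, ys[2] = 2+4 = 6 → [6, 2, 6, 6, 0]
j=3: 6>=6, unchanged → [6, 2, 6, 6, 0]
j=4: 0<6, ys[4] = 6+4 = 10 → [6, 2, 6, 6, 10]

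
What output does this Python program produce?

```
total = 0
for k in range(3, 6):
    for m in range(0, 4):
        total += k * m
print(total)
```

k=3,m=0: total = 0+0 = 0
k=3,m=1: total = 0+3 = 3
k=3,m=2: total = 3+6 = 9
k=3,m=3: total = 9+9 = 18
k=4,m=0: total = 18+0 = 18
k=4,m=1: total = 18+4 = 22
k=4,m=2: total = 22+8 = 30
k=4,m=3: total = 30+12 = 42
k=5,m=0: total = 42+0 = 42
k=5,m=1: total = 42+5 = 47
k=5,m=2: total = 47+10 = 57
k=5,m=3: total = 57+15 = 72

72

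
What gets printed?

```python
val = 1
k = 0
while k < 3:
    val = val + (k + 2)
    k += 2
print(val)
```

7

k=0: val = 1+2 = 3
k=2: val = 3+4 = 7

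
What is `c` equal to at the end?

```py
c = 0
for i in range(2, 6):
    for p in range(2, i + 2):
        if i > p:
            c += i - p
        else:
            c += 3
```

i=2,p=2: not 2>2, c = 0+3 = 3
i=2,p=3: not 2>3, c = 3+3 = 6
i=3,p=2: 3>2, c = 6+1 = 7
i=3,p=3: not 3>3, c = 7+3 = 10
i=3,p=4: not 3>4, c = 10+3 = 13
i=4,p=2: 4>2, c = 13+2 = 15
i=4,p=3: 4>3, c = 15+1 = 16
i=4,p=4: not 4>4, c = 16+3 = 19
i=4,p=5: not 4>5, c = 19+3 = 22
i=5,p=2: 5>2, c = 22+3 = 25
i=5,p=3: 5>3, c = 25+2 = 27
i=5,p=4: 5>4, c = 27+1 = 28
i=5,p=5: not 5>5, c = 28+3 = 31
i=5,p=6: not 5>6, c = 31+3 = 34

34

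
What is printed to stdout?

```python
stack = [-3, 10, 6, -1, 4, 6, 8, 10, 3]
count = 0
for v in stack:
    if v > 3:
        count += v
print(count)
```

v=-3: not >3
v=10: >3, count = 0+10 = 10
v=6: >3, count = 10+6 = 16
v=-1: not >3
v=4: >3, count = 16+4 = 20
v=6: >3, count = 20+6 = 26
v=8: >3, count = 26+8 = 34
v=10: >3, count = 34+10 = 44
v=3: not >3

44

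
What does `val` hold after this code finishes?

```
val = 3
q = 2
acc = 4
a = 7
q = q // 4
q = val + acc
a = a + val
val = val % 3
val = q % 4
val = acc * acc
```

16

q = 2//4 = 0
q = 3+4 = 7
a = 7+3 = 10
val = 3%3 = 0
val = 7%4 = 3
val = 4*4 = 16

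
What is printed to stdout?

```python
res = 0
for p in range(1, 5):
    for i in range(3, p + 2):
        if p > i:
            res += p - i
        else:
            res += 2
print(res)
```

p=2,i=3: not 2>3, res = 0+2 = 2
p=3,i=3: not 3>3, res = 2+2 = 4
p=3,i=4: not 3>4, res = 4+2 = 6
p=4,i=3: 4>3, res = 6+1 = 7
p=4,i=4: not 4>4, res = 7+2 = 9
p=4,i=5: not 4>5, res = 9+2 = 11

11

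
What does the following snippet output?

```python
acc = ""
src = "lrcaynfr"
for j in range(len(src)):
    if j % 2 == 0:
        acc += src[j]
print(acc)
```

j=0: add 'l' → 'l'
j=1: skip
j=2: add 'c' → 'lc'
j=3: skip
j=4: add 'y' → 'lcy'
j=5: skip
j=6: add 'f' → 'lcyf'
j=7: skip

lcyf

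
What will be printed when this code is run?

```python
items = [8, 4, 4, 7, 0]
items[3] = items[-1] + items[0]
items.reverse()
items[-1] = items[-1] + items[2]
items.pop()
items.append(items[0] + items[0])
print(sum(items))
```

items[3] = items[-1]+items[0] = 0+8 = 8 → [8, 4, 4, 8, 0]
reverse → [0, 8, 4, 4, 8]
items[-1] = items[-1]+items[2] = 8+4 = 12 → [0, 8, 4, 4, 12]
pop() removes 12 → [0, 8, 4, 4]
append items[0]+items[0] = 0+0 = 0 → [0, 8, 4, 4, 0]
sum = 16

16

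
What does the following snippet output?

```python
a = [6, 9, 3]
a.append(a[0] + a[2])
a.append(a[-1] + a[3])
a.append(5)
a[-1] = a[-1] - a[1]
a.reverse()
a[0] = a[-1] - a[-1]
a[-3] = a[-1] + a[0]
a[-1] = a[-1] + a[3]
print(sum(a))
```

append a[0]+a[2] = 6+3 = 9 → [6, 9, 3, 9]
append a[-1]+a[3] = 9+9 = 18 → [6, 9, 3, 9, 18]
append 5 → [6, 9, 3, 9, 18, 5]
a[-1] = a[-1]-a[1] = 5-9 = -4 → [6, 9, 3, 9, 18, -4]
reverse → [-4, 18, 9, 3, 9, 6]
a[0] = a[-1]-a[-1] = 6-6 = 0 → [0, 18, 9, 3, 9, 6]
a[-3] = a[-1]+a[0] = 6+0 = 6 → [0, 18, 9, 6, 9, 6]
a[-1] = a[-1]+a[3] = 6+6 = 12 → [0, 18, 9, 6, 9, 12]
sum = 54

54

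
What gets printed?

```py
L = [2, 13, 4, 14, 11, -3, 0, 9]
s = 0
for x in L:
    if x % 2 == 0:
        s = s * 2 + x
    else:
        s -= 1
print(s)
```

47

x=2: even, s = 0*2+2 = 2
x=13: not even, s = 2-1 = 1
x=4: even, s = 1*2+4 = 6
x=14: even, s = 6*2+14 = 26
x=11: not even, s = 26-1 = 25
x=-3: not even, s = 25-1 = 24
x=0: even, s = 24*2+0 = 48
x=9: not even, s = 48-1 = 47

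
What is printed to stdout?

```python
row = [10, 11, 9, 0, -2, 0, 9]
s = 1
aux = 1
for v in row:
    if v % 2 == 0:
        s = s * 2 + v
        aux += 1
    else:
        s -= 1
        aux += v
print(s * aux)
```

2550

v=10: even, s = 1*2+10 = 12; aux=2
v=11: not even, s = 12-1 = 11; aux=13
v=9: not even, s = 11-1 = 10; aux=22
v=0: even, s = 10*2+0 = 20; aux=23
v=-2: even, s = 20*2+(-2) = 38; aux=24
v=0: even, s = 38*2+0 = 76; aux=25
v=9: not even, s = 76-1 = 75; aux=34
s*aux = 75*34 = 2550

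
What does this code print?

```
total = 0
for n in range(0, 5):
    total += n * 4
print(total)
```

n=0: total = 0+0*4 = 0
n=1: total = 0+1*4 = 4
n=2: total = 4+2*4 = 12
n=3: total = 12+3*4 = 24
n=4: total = 24+4*4 = 40

40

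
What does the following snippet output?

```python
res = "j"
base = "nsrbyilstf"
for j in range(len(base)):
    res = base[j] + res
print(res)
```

j=0: prepend 'n' → 'nj'
j=1: prepend 's' → 'snj'
j=2: prepend 'r' → 'rsnj'
j=3: prepend 'b' → 'brsnj'
j=4: prepend 'y' → 'ybrsnj'
j=5: prepend 'i' → 'iybrsnj'
j=6: prepend 'l' → 'liybrsnj'
j=7: prepend 's' → 'sliybrsnj'
j=8: prepend 't' → 'tsliybrsnj'
j=9: prepend 'f' → 'ftsliybrsnj'

ftsliybrsnj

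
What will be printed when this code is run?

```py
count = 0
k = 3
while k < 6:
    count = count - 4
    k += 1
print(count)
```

k=3: count = 0-4 = -4
k=4: count = (-4)-4 = -8
k=5: count = (-8)-4 = -12

-12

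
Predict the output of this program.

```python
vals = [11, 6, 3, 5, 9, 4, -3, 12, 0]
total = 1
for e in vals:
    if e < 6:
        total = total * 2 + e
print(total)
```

e=11: not <6
e=6: not <6
e=3: <6, total = 1*2+3 = 5
e=5: <6, total = 5*2+5 = 15
e=9: not <6
e=4: <6, total = 15*2+4 = 34
e=-3: <6, total = 34*2+(-3) = 65
e=12: not <6
e=0: <6, total = 65*2+0 = 130

130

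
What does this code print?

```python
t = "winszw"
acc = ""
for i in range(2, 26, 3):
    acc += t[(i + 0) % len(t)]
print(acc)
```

i=2: add t[2]='n' → 'n'
i=5: add t[5]='w' → 'nw'
i=8: add t[2]='n' → 'nwn'
i=11: add t[5]='w' → 'nwnw'
i=14: add t[2]='n' → 'nwnwn'
i=17: add t[5]='w' → 'nwnwnw'
i=20: add t[2]='n' → 'nwnwnwn'
i=23: add t[5]='w' → 'nwnwnwnw'

nwnwnwnw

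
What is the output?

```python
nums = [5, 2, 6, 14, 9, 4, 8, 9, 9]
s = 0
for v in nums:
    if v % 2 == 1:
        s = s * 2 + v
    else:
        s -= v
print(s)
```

-121

v=5: odd, s = 0*2+5 = 5
v=2: not odd, s = 5-2 = 3
v=6: not odd, s = 3-6 = -3
v=14: not odd, s = (-3)-14 = -17
v=9: odd, s = (-17)*2+9 = -25
v=4: not odd, s = (-25)-4 = -29
v=8: not odd, s = (-29)-8 = -37
v=9: odd, s = (-37)*2+9 = -65
v=9: odd, s = (-65)*2+9 = -121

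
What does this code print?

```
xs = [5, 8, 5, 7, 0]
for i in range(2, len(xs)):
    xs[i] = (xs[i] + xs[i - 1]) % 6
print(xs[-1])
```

2

i=2: xs[2] = (5+8)%6 = 1 → [5, 8, 1, 7, 0]
i=3: xs[3] = (7+1)%6 = 2 → [5, 8, 1, 2, 0]
i=4: xs[4] = (0+2)%6 = 2 → [5, 8, 1, 2, 2]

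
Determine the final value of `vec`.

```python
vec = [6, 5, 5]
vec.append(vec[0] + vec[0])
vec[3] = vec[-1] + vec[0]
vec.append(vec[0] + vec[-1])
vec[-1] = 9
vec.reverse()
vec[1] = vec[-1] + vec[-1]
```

append vec[0]+vec[0] = 6+6 = 12 → [6, 5, 5, 12]
vec[3] = vec[-1]+vec[0] = 12+6 = 18 → [6, 5, 5, 18]
append vec[0]+vec[-1] = 6+18 = 24 → [6, 5, 5, 18, 24]
vec[-1] = 9 → [6, 5, 5, 18, 9]
reverse → [9, 18, 5, 5, 6]
vec[1] = vec[-1]+vec[-1] = 6+6 = 12 → [9, 12, 5, 5, 6]

[9, 12, 5, 5, 6]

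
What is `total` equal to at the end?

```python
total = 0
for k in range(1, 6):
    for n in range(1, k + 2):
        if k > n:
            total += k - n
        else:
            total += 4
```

k=1,n=1: not 1>1, total = 0+4 = 4
k=1,n=2: not 1>2, total = 4+4 = 8
k=2,n=1: 2>1, total = 8+1 = 9
k=2,n=2: not 2>2, total = 9+4 = 13
k=2,n=3: not 2>3, total = 13+4 = 17
k=3,n=1: 3>1, total = 17+2 = 19
k=3,n=2: 3>2, total = 19+1 = 20
k=3,n=3: not 3>3, total = 20+4 = 24
k=3,n=4: not 3>4, total = 24+4 = 28
k=4,n=1: 4>1, total = 28+3 = 31
k=4,n=2: 4>2, total = 31+2 = 33
k=4,n=3: 4>3, total = 33+1 = 34
k=4,n=4: not 4>4, total = 34+4 = 38
k=4,n=5: not 4>5, total = 38+4 = 42
k=5,n=1: 5>1, total = 42+4 = 46
k=5,n=2: 5>2, total = 46+3 = 49
k=5,n=3: 5>3, total = 49+2 = 51
k=5,n=4: 5>4, total = 51+1 = 52
k=5,n=5: not 5>5, total = 52+4 = 56
k=5,n=6: not 5>6, total = 56+4 = 60

60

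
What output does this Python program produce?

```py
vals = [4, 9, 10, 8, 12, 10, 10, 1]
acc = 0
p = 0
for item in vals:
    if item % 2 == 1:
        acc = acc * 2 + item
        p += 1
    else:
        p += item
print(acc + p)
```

75

item=4: not odd; p=4
item=9: odd, acc = 0*2+9 = 9; p=5
item=10: not odd; p=15
item=8: not odd; p=23
item=12: not odd; p=35
item=10: not odd; p=45
item=10: not odd; p=55
item=1: odd, acc = 9*2+1 = 19; p=56
acc+p = 19+56 = 75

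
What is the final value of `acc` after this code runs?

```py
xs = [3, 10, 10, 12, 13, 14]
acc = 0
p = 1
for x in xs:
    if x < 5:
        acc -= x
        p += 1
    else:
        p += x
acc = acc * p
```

-183

x=3: <5, acc = 0-3 = -3; p=2
x=10: not <5; p=12
x=10: not <5; p=22
x=12: not <5; p=34
x=13: not <5; p=47
x=14: not <5; p=61
acc*p = (-3)*61 = -183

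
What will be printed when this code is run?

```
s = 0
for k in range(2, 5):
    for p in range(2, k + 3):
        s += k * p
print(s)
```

140

k=2,p=2: s = 0+4 = 4
k=2,p=3: s = 4+6 = 10
k=2,p=4: s = 10+8 = 18
k=3,p=2: s = 18+6 = 24
k=3,p=3: s = 24+9 = 33
k=3,p=4: s = 33+12 = 45
k=3,p=5: s = 45+15 = 60
k=4,p=2: s = 60+8 = 68
k=4,p=3: s = 68+12 = 80
k=4,p=4: s = 80+16 = 96
k=4,p=5: s = 96+20 = 116
k=4,p=6: s = 116+24 = 140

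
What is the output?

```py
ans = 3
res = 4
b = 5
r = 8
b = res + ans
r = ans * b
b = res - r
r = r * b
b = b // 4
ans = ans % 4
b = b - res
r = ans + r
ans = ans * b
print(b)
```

-9

b = 4+3 = 7
r = 3*7 = 21
b = 4-21 = -17
r = 21*(-17) = -357
b = (-17)//4 = -5
ans = 3%4 = 3
b = (-5)-4 = -9
r = 3+(-357) = -354
ans = 3*(-9) = -27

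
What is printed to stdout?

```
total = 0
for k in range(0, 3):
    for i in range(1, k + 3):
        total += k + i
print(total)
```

k=0,i=1: total = 0+1 = 1
k=0,i=2: total = 1+2 = 3
k=1,i=1: total = 3+2 = 5
k=1,i=2: total = 5+3 = 8
k=1,i=3: total = 8+4 = 12
k=2,i=1: total = 12+3 = 15
k=2,i=2: total = 15+4 = 19
k=2,i=3: total = 19+5 = 24
k=2,i=4: total = 24+6 = 30

30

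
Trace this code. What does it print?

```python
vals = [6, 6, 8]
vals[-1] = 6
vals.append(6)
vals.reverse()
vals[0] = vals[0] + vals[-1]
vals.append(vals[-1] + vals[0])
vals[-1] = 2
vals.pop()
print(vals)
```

vals[-1] = 6 → [6, 6, 6]
append 6 → [6, 6, 6, 6]
reverse → [6, 6, 6, 6]
vals[0] = vals[0]+vals[-1] = 6+6 = 12 → [12, 6, 6, 6]
append vals[-1]+vals[0] = 6+12 = 18 → [12, 6, 6, 6, 18]
vals[-1] = 2 → [12, 6, 6, 6, 2]
pop() removes 2 → [12, 6, 6, 6]

[12, 6, 6, 6]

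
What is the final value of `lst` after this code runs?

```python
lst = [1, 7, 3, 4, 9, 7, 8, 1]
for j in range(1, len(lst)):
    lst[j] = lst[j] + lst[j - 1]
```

j=1: lst[1] = 7+1 = 8 → [1, 8, 3, 4, 9, 7, 8, 1]
j=2: lst[2] = 3+8 = 11 → [1, 8, 11, 4, 9, 7, 8, 1]
j=3: lst[3] = 4+11 = 15 → [1, 8, 11, 15, 9, 7, 8, 1]
j=4: lst[4] = 9+15 = 24 → [1, 8, 11, 15, 24, 7, 8, 1]
j=5: lst[5] = 7+24 = 31 → [1, 8, 11, 15, 24, 31, 8, 1]
j=6: lst[6] = 8+31 = 39 → [1, 8, 11, 15, 24, 31, 39, 1]
j=7: lst[7] = 1+39 = 40 → [1, 8, 11, 15, 24, 31, 39, 40]

[1, 8, 11, 15, 24, 31, 39, 40]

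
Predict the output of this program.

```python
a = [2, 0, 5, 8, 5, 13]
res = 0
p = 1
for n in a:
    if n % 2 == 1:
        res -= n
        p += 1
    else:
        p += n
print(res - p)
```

-37

n=2: not odd; p=3
n=0: not odd; p=3
n=5: odd, res = 0-5 = -5; p=4
n=8: not odd; p=12
n=5: odd, res = (-5)-5 = -10; p=13
n=13: odd, res = (-10)-13 = -23; p=14
res-p = (-23)-14 = -37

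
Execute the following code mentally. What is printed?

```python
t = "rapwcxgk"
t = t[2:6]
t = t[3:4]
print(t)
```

slice [2:6] → 'pwcx'
slice [3:4] → 'x'

x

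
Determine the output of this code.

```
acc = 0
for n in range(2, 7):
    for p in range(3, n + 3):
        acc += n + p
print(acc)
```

185

n=2,p=3: acc = 0+5 = 5
n=2,p=4: acc = 5+6 = 11
n=3,p=3: acc = 11+6 = 17
n=3,p=4: acc = 17+7 = 24
n=3,p=5: acc = 24+8 = 32
n=4,p=3: acc = 32+7 = 39
n=4,p=4: acc = 39+8 = 47
n=4,p=5: acc = 47+9 = 56
n=4,p=6: acc = 56+10 = 66
n=5,p=3: acc = 66+8 = 74
n=5,p=4: acc = 74+9 = 83
n=5,p=5: acc = 83+10 = 93
n=5,p=6: acc = 93+11 = 104
n=5,p=7: acc = 104+12 = 116
n=6,p=3: acc = 116+9 = 125
n=6,p=4: acc = 125+10 = 135
n=6,p=5: acc = 135+11 = 146
n=6,p=6: acc = 146+12 = 158
n=6,p=7: acc = 158+13 = 171
n=6,p=8: acc = 171+14 = 185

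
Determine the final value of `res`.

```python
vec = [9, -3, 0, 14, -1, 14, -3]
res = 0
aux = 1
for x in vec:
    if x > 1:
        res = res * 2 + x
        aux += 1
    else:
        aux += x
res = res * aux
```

-234

x=9: >1, res = 0*2+9 = 9; aux=2
x=-3: not >1; aux=-1
x=0: not >1; aux=-1
x=14: >1, res = 9*2+14 = 32; aux=0
x=-1: not >1; aux=-1
x=14: >1, res = 32*2+14 = 78; aux=0
x=-3: not >1; aux=-3
res*aux = 78*(-3) = -234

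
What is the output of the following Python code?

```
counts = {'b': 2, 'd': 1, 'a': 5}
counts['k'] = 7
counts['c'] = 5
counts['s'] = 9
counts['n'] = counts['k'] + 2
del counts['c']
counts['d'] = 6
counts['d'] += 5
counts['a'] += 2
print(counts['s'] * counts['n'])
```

counts['k'] = 7 → {'b': 2, 'd': 1, 'a': 5, 'k': 7}
counts['c'] = 5 → {'b': 2, 'd': 1, 'a': 5, 'k': 7, 'c': 5}
counts['s'] = 9 → {'b': 2, 'd': 1, 'a': 5, 'k': 7, 'c': 5, 's': 9}
counts['n'] = counts['k']+2 = 9 → {'b': 2, 'd': 1, 'a': 5, 'k': 7, 'c': 5, 's': 9, 'n': 9}
del 'c' → {'b': 2, 'd': 1, 'a': 5, 'k': 7, 's': 9, 'n': 9}
counts['d'] = 6 → {'b': 2, 'd': 6, 'a': 5, 'k': 7, 's': 9, 'n': 9}
counts['d'] = 6+5 = 11 → {'b': 2, 'd': 11, 'a': 5, 'k': 7, 's': 9, 'n': 9}
counts['a'] = 5+2 = 7 → {'b': 2, 'd': 11, 'a': 7, 'k': 7, 's': 9, 'n': 9}
counts['s']*counts['n'] = 9*9 = 81

81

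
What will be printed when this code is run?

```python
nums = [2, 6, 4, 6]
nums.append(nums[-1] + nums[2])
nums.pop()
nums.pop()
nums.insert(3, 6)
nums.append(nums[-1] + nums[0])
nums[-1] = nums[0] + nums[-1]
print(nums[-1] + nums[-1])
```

append nums[-1]+nums[2] = 6+4 = 10 → [2, 6, 4, 6, 10]
pop() removes 10 → [2, 6, 4, 6]
pop() removes 6 → [2, 6, 4]
insert 6 at 3 → [2, 6, 4, 6]
append nums[-1]+nums[0] = 6+2 = 8 → [2, 6, 4, 6, 8]
nums[-1] = nums[0]+nums[-1] = 2+8 = 10 → [2, 6, 4, 6, 10]
nums[-1]+nums[-1] = 10+10 = 20

20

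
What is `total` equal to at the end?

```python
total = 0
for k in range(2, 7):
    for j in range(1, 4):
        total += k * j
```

120

k=2,j=1: total = 0+2 = 2
k=2,j=2: total = 2+4 = 6
k=2,j=3: total = 6+6 = 12
k=3,j=1: total = 12+3 = 15
k=3,j=2: total = 15+6 = 21
k=3,j=3: total = 21+9 = 30
k=4,j=1: total = 30+4 = 34
k=4,j=2: total = 34+8 = 42
k=4,j=3: total = 42+12 = 54
k=5,j=1: total = 54+5 = 59
k=5,j=2: total = 59+10 = 69
k=5,j=3: total = 69+15 = 84
k=6,j=1: total = 84+6 = 90
k=6,j=2: total = 90+12 = 102
k=6,j=3: total = 102+18 = 120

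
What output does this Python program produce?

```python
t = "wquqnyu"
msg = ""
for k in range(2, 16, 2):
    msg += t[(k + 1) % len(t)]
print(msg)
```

k=2: add t[3]='q' → 'q'
k=4: add t[5]='y' → 'qy'
k=6: add t[0]='w' → 'qyw'
k=8: add t[2]='u' → 'qywu'
k=10: add t[4]='n' → 'qywun'
k=12: add t[6]='u' → 'qywunu'
k=14: add t[1]='q' → 'qywunuq'

qywunuq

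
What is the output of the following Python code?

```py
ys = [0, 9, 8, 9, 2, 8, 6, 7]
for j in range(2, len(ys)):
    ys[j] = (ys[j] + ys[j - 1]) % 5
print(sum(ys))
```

j=2: ys[2] = (8+9)%5 = 2 → [0, 9, 2, 9, 2, 8, 6, 7]
j=3: ys[3] = (9+2)%5 = 1 → [0, 9, 2, 1, 2, 8, 6, 7]
j=4: ys[4] = (2+1)%5 = 3 → [0, 9, 2, 1, 3, 8, 6, 7]
j=5: ys[5] = (8+3)%5 = 1 → [0, 9, 2, 1, 3, 1, 6, 7]
j=6: ys[6] = (6+1)%5 = 2 → [0, 9, 2, 1, 3, 1, 2, 7]
j=7: ys[7] = (7+2)%5 = 4 → [0, 9, 2, 1, 3, 1, 2, 4]
sum = 22

22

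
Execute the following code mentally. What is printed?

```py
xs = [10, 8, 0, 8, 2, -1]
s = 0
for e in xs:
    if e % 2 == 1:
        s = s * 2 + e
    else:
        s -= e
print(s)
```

-57

e=10: not odd, s = 0-10 = -10
e=8: not odd, s = (-10)-8 = -18
e=0: not odd, s = (-18)-0 = -18
e=8: not odd, s = (-18)-8 = -26
e=2: not odd, s = (-26)-2 = -28
e=-1: odd, s = (-28)*2+(-1) = -57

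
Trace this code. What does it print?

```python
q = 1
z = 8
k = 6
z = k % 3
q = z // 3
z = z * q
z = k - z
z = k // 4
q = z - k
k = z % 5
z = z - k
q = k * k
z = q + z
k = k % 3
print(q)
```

1

z = 6%3 = 0
q = 0//3 = 0
z = 0*0 = 0
z = 6-0 = 6
z = 6//4 = 1
q = 1-6 = -5
k = 1%5 = 1
z = 1-1 = 0
q = 1*1 = 1
z = 1+0 = 1
k = 1%3 = 1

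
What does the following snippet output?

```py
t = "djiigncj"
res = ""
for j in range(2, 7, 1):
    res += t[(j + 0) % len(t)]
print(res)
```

j=2: add t[2]='i' → 'i'
j=3: add t[3]='i' → 'ii'
j=4: add t[4]='g' → 'iig'
j=5: add t[5]='n' → 'iign'
j=6: add t[6]='c' → 'iignc'

iignc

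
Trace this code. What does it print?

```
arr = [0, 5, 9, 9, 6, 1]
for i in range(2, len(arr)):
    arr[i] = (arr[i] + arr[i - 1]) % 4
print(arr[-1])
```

2

i=2: arr[2] = (9+5)%4 = 2 → [0, 5, 2, 9, 6, 1]
i=3: arr[3] = (9+2)%4 = 3 → [0, 5, 2, 3, 6, 1]
i=4: arr[4] = (6+3)%4 = 1 → [0, 5, 2, 3, 1, 1]
i=5: arr[5] = (1+1)%4 = 2 → [0, 5, 2, 3, 1, 2]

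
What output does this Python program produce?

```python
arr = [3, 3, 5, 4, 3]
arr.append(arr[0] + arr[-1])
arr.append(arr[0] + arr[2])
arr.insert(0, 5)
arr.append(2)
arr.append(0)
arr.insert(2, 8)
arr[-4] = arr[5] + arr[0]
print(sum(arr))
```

append arr[0]+arr[-1] = 3+3 = 6 → [3, 3, 5, 4, 3, 6]
append arr[0]+arr[2] = 3+5 = 8 → [3, 3, 5, 4, 3, 6, 8]
insert 5 at 0 → [5, 3, 3, 5, 4, 3, 6, 8]
append 2 → [5, 3, 3, 5, 4, 3, 6, 8, 2]
append 0 → [5, 3, 3, 5, 4, 3, 6, 8, 2, 0]
insert 8 at 2 → [5, 3, 8, 3, 5, 4, 3, 6, 8, 2, 0]
arr[-4] = arr[5]+arr[0] = 4+5 = 9 → [5, 3, 8, 3, 5, 4, 3, 9, 8, 2, 0]
sum = 50

50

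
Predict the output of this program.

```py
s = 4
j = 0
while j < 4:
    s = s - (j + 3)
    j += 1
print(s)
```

j=0: s = 4-3 = 1
j=1: s = 1-4 = -3
j=2: s = (-3)-5 = -8
j=3: s = (-8)-6 = -14

-14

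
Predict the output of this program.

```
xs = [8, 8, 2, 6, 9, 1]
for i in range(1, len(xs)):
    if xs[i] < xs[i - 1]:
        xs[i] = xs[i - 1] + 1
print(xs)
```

i=1: 8>=8, unchanged → [8, 8, 2, 6, 9, 1]
i=2: 2<8, xs[2] = 8+1 = 9 → [8, 8, 9, 6, 9, 1]
i=3: 6<9, xs[3] = 9+1 = 10 → [8, 8, 9, 10, 9, 1]
i=4: 9<10, xs[4] = 10+1 = 11 → [8, 8, 9, 10, 11, 1]
i=5: 1<11, xs[5] = 11+1 = 12 → [8, 8, 9, 10, 11, 12]

[8, 8, 9, 10, 11, 12]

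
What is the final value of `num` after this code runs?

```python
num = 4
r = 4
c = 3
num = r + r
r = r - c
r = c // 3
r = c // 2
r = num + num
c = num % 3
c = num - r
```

num = 4+4 = 8
r = 4-3 = 1
r = 3//3 = 1
r = 3//2 = 1
r = 8+8 = 16
c = 8%3 = 2
c = 8-16 = -8

8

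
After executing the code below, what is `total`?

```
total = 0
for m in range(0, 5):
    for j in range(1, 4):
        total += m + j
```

60

m=0,j=1: total = 0+1 = 1
m=0,j=2: total = 1+2 = 3
m=0,j=3: total = 3+3 = 6
m=1,j=1: total = 6+2 = 8
m=1,j=2: total = 8+3 = 11
m=1,j=3: total = 11+4 = 15
m=2,j=1: total = 15+3 = 18
m=2,j=2: total = 18+4 = 22
m=2,j=3: total = 22+5 = 27
m=3,j=1: total = 27+4 = 31
m=3,j=2: total = 31+5 = 36
m=3,j=3: total = 36+6 = 42
m=4,j=1: total = 42+5 = 47
m=4,j=2: total = 47+6 = 53
m=4,j=3: total = 53+7 = 60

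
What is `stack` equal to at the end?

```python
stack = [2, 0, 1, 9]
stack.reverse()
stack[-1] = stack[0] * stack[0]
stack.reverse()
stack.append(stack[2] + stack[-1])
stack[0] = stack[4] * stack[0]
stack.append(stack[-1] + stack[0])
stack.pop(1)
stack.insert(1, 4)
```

reverse → [9, 1, 0, 2]
stack[-1] = stack[0]*stack[0] = 9*9 = 81 → [9, 1, 0, 81]
reverse → [81, 0, 1, 9]
append stack[2]+stack[-1] = 1+9 = 10 → [81, 0, 1, 9, 10]
stack[0] = stack[4]*stack[0] = 10*81 = 810 → [810, 0, 1, 9, 10]
append stack[-1]+stack[0] = 10+810 = 820 → [810, 0, 1, 9, 10, 820]
pop(1) removes 0 → [810, 1, 9, 10, 820]
insert 4 at 1 → [810, 4, 1, 9, 10, 820]

[810, 4, 1, 9, 10, 820]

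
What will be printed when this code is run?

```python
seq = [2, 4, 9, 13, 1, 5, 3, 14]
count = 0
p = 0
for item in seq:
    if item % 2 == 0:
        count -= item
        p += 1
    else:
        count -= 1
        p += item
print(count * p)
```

item=2: even, count = 0-2 = -2; p=1
item=4: even, count = (-2)-4 = -6; p=2
item=9: not even, count = (-6)-1 = -7; p=11
item=13: not even, count = (-7)-1 = -8; p=24
item=1: not even, count = (-8)-1 = -9; p=25
item=5: not even, count = (-9)-1 = -10; p=30
item=3: not even, count = (-10)-1 = -11; p=33
item=14: even, count = (-11)-14 = -25; p=34
count*p = (-25)*34 = -850

-850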